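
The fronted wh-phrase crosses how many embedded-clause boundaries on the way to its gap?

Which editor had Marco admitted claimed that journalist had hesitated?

"which editor" is extracted from the subject of "claimed".
Boundaries crossed, outermost first: [Ø] — 1 in total.

1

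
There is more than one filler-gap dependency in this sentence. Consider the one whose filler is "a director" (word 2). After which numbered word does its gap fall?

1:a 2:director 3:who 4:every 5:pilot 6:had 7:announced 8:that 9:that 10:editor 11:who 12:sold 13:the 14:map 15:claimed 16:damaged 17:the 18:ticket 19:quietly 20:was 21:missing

The displaced element is "a director" (word 2).
It is linked across 2 clause boundaries (that → Ø).
It functions as the subject of "damaged", so the gap sits immediately after word 15 ("claimed").
Base order: Every pilot had announced that that editor who sold the map claimed a director damaged the ticket quietly.

15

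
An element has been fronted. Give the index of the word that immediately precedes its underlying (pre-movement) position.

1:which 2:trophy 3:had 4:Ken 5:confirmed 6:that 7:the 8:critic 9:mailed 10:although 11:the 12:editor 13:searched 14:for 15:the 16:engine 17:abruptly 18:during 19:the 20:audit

9

The displaced element is "which trophy" (word 2).
It is linked across 1 clause boundary (that).
It functions as the direct object of "mailed", so the gap sits immediately after word 9 ("mailed").
Base order: Ken had confirmed that the critic mailed which trophy although the editor searched for the engine abruptly during the audit.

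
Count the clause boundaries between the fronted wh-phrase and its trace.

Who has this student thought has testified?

"who" is extracted from the subject of "testified".
Boundaries crossed, outermost first: [Ø] — 1 in total.

1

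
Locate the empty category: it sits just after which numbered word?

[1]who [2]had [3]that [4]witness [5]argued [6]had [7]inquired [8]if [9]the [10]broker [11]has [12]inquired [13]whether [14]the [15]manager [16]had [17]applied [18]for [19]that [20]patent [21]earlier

The displaced element is "who" (word 1).
It is linked across 1 clause boundary (Ø).
It functions as the subject of "inquired", so the gap sits immediately after word 5 ("argued").
Base order: That witness had argued that who had inquired if the broker has inquired whether the manager had applied for that patent earlier.

5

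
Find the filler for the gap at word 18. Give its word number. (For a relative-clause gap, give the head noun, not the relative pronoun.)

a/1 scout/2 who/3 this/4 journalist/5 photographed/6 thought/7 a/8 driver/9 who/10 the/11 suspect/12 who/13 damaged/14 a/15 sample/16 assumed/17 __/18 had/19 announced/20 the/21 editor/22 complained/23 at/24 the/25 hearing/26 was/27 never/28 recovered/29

9

The gap at 18 is the subject of "announced", inside a relative clause.
The relative pronoun is "who" (word 10); it is bound by the head noun immediately before it.
Its filler is the head noun "driver", at word 9.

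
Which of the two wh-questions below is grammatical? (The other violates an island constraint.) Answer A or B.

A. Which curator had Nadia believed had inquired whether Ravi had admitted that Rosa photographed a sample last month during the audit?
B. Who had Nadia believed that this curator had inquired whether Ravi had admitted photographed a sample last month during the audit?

A

In B, the wh-phrase is extracted from inside a wh-island (introduced by "whether"), which blocks movement.
In A, the extraction path crosses only that-complement boundaries, which are transparent.
So A is grammatical.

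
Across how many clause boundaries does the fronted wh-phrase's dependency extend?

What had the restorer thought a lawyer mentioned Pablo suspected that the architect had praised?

"what" is extracted from the object of "praised".
Boundaries crossed, outermost first: [Ø], [Ø], [that] — 3 in total.

3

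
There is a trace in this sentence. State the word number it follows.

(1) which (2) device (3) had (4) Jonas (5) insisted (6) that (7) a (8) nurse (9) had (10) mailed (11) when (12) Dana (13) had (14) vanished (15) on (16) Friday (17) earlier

The displaced element is "which device" (word 2).
It is linked across 1 clause boundary (that).
It functions as the direct object of "mailed", so the gap sits immediately after word 10 ("mailed").
Base order: Jonas had insisted that a nurse had mailed which device when Dana had vanished on Friday earlier.

10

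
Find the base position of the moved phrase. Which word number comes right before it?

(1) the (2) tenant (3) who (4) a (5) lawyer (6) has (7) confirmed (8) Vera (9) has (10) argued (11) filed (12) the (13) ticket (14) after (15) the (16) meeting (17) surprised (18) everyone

The displaced element is "the tenant" (word 2).
It is linked across 2 clause boundaries (Ø → Ø).
It functions as the subject of "filed", so the gap sits immediately after word 10 ("argued").
Base order: A lawyer has confirmed Vera has argued the tenant filed the ticket after the meeting.

10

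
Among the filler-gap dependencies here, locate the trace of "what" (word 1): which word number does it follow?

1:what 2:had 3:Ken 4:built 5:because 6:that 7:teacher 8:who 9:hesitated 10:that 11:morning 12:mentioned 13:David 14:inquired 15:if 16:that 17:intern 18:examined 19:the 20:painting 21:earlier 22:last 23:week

The displaced element is "what" (word 1).
It functions as the direct object of "built", so the gap sits immediately after word 4 ("built").
Base order: Ken had built what because that teacher who hesitated that morning mentioned David inquired if that intern examined the painting earlier last week.

4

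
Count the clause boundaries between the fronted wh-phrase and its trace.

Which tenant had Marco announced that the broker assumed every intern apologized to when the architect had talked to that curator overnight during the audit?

2

"which tenant" is extracted from the PP object of "apologized".
Boundaries crossed, outermost first: [that], [Ø] — 2 in total.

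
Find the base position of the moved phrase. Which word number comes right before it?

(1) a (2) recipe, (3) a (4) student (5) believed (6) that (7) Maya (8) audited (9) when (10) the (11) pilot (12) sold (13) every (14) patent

8

The displaced element is "a recipe" (word 2).
It is linked across 1 clause boundary (that).
It functions as the direct object of "audited", so the gap sits immediately after word 8 ("audited").
Base order: A student believed that Maya audited a recipe when the pilot sold every patent.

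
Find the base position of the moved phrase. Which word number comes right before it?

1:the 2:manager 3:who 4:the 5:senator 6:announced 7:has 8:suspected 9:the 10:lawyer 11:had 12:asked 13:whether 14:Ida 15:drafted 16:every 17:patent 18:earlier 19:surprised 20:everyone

The displaced element is "the manager" (word 2).
It is linked across 1 clause boundary (Ø).
It functions as the subject of "suspected", so the gap sits immediately after word 6 ("announced").
Base order: The senator announced that the manager has suspected the lawyer had asked whether Ida drafted every patent earlier.

6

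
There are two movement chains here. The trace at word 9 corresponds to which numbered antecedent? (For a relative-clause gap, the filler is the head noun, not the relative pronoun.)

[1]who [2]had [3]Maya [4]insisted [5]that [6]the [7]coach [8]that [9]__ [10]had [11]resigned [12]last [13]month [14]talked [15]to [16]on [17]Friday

The marked gap is inside the relative clause, the subject of "resigned".
Its filler is the head noun "coach" (via "that"), at word 7.
(The other dependency links word 1 to a gap after word 15.)

7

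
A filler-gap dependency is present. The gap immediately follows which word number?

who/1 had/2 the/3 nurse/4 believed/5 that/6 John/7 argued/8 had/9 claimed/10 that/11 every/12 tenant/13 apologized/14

The displaced element is "who" (word 1).
It is linked across 2 clause boundaries (that → Ø).
It functions as the subject of "claimed", so the gap sits immediately after word 8 ("argued").
Base order: The nurse had believed that John argued that who had claimed that every tenant apologized.

8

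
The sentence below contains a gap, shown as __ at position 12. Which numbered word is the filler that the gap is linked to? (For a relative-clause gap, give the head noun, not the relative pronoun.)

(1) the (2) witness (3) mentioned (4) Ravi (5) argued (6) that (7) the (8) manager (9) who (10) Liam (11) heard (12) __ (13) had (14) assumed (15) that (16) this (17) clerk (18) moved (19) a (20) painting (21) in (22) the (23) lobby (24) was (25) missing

The gap at 12 is the subject of "assumed", inside a relative clause.
The relative pronoun is "who" (word 9); it is bound by the head noun immediately before it.
Its filler is the head noun "manager", at word 8.

8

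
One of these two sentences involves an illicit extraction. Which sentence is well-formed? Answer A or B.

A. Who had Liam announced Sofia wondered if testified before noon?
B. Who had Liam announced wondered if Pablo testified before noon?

B

In A, the wh-phrase is extracted from inside a wh-island (introduced by "if"), which blocks movement.
In B, the extraction path crosses only that-complement boundaries, which are transparent.
So B is grammatical.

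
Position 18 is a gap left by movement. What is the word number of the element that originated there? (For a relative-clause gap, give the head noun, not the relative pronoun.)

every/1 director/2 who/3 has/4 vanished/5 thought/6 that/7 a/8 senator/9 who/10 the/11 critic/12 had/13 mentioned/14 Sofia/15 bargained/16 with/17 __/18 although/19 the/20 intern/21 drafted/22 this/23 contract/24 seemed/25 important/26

The gap at 18 is the prepositional object of "bargained", inside a relative clause.
The relative pronoun is "who" (word 10); it is bound by the head noun immediately before it.
Its filler is the head noun "senator", at word 9.

9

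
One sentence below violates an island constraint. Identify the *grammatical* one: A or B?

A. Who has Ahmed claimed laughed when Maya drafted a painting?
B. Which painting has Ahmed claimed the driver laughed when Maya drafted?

A

In B, the wh-phrase is extracted from inside an adjunct island (introduced by "when"), which blocks movement.
In A, the extraction path crosses only that-complement boundaries, which are transparent.
So A is grammatical.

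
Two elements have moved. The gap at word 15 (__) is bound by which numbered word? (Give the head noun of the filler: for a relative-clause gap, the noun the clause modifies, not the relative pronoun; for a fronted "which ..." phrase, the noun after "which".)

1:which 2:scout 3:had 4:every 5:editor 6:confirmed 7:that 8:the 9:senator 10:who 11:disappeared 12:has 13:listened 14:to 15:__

The marked gap is the object of the preposition "to" of "listened".
Its filler is the fronted wh-phrase "which scout", at word 2.
(The other dependency links word 9 to a gap after word 10.)

2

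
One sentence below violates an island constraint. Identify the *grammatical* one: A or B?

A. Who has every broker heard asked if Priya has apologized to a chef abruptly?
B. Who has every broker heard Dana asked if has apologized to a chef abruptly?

In B, the wh-phrase is extracted from inside a wh-island (introduced by "if"), which blocks movement.
In A, the extraction path crosses only that-complement boundaries, which are transparent.
So A is grammatical.

A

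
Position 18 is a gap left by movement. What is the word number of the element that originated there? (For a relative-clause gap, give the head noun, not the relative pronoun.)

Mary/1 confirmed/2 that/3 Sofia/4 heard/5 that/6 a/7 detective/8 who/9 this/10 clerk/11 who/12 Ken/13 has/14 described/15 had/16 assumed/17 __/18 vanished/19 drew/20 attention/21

The gap at 18 is the subject of "vanished", inside a relative clause.
The relative pronoun is "who" (word 9); it is bound by the head noun immediately before it.
Its filler is the head noun "detective", at word 8.

8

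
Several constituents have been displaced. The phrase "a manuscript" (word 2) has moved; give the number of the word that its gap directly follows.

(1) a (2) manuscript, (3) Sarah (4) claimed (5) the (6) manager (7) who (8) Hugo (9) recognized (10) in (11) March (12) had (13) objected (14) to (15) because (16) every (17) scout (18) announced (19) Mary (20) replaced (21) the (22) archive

The displaced element is "a manuscript" (word 2).
It is linked across 1 clause boundary (Ø).
It functions as the object of the preposition "to" of "objected", so the gap sits immediately after word 14 ("to").
Base order: Sarah claimed the manager who Hugo recognized in March had objected to a manuscript because every scout announced Mary replaced the archive.

14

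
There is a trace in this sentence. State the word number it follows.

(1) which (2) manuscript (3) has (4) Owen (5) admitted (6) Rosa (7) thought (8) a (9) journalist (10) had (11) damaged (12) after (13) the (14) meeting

The displaced element is "which manuscript" (word 2).
It is linked across 2 clause boundaries (Ø → Ø).
It functions as the direct object of "damaged", so the gap sits immediately after word 11 ("damaged").
Base order: Owen has admitted Rosa thought a journalist had damaged which manuscript after the meeting.

11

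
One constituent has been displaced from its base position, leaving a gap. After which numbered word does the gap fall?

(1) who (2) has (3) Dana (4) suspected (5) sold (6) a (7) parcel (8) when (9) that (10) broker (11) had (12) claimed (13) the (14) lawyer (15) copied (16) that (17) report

4

The displaced element is "who" (word 1).
It is linked across 1 clause boundary (Ø).
It functions as the subject of "sold", so the gap sits immediately after word 4 ("suspected").
Base order: Dana has suspected who sold a parcel when that broker had claimed the lawyer copied that report.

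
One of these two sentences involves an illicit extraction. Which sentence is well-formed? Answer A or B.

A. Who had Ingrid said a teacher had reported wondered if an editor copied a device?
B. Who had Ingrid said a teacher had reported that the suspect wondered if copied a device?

A

In B, the wh-phrase is extracted from inside a wh-island (introduced by "if"), which blocks movement.
In A, the extraction path crosses only that-complement boundaries, which are transparent.
So A is grammatical.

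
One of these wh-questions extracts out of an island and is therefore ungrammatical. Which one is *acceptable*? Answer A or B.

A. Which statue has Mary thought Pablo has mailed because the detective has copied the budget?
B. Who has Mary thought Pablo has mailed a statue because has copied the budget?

In B, the wh-phrase is extracted from inside an adjunct island (introduced by "because"), which blocks movement.
In A, the extraction path crosses only that-complement boundaries, which are transparent.
So A is grammatical.

A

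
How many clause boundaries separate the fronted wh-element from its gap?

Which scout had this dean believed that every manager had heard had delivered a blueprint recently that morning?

"which scout" is extracted from the subject of "delivered".
Boundaries crossed, outermost first: [that], [Ø] — 2 in total.

2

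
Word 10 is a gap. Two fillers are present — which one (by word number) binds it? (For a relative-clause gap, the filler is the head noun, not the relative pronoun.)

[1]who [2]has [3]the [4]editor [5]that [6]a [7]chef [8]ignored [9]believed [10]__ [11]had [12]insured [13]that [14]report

1

The marked gap is the subject of "insured".
Its filler is the fronted wh-phrase "who", at word 1.
(The other dependency links word 4 to a gap after word 8.)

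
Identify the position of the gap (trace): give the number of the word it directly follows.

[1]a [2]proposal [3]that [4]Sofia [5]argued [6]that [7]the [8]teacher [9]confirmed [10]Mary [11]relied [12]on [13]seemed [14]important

12

The displaced element is "a proposal" (word 2).
It is linked across 2 clause boundaries (that → Ø).
It functions as the object of the preposition "on" of "relied", so the gap sits immediately after word 12 ("on").
Base order: Sofia argued that the teacher confirmed Mary relied on a proposal.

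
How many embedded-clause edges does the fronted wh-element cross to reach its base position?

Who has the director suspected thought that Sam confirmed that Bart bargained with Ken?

"who" is extracted from the subject of "thought".
Boundaries crossed, outermost first: [Ø] — 1 in total.

1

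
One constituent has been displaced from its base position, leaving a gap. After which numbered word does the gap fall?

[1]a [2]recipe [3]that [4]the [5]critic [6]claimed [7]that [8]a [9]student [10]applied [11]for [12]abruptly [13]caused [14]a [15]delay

11

The displaced element is "a recipe" (word 2).
It is linked across 1 clause boundary (that).
It functions as the object of the preposition "for" of "applied", so the gap sits immediately after word 11 ("for").
Base order: The critic claimed that a student applied for a recipe abruptly.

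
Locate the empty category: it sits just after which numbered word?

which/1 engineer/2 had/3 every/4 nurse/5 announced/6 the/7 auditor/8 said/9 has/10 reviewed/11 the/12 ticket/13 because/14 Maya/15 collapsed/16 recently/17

The displaced element is "which engineer" (word 2).
It is linked across 2 clause boundaries (Ø → Ø).
It functions as the subject of "reviewed", so the gap sits immediately after word 9 ("said").
Base order: Every nurse had announced the auditor said that which engineer has reviewed the ticket because Maya collapsed recently.

9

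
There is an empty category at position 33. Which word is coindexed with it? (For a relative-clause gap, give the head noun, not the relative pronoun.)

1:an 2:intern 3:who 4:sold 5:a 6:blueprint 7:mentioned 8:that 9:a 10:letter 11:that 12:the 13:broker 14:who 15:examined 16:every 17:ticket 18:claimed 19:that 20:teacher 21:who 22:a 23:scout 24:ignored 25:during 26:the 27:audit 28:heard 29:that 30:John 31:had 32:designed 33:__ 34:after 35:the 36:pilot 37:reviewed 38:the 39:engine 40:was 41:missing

The gap at 33 is the object of "designed", inside a relative clause.
The relative pronoun is "that" (word 11); it is bound by the head noun immediately before it.
Its filler is the head noun "letter", at word 10.

10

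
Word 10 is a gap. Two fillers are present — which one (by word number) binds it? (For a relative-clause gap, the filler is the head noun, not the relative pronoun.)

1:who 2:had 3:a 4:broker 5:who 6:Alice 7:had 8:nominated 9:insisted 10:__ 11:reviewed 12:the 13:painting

The marked gap is the subject of "reviewed".
Its filler is the fronted wh-phrase "who", at word 1.
(The other dependency links word 4 to a gap after word 8.)

1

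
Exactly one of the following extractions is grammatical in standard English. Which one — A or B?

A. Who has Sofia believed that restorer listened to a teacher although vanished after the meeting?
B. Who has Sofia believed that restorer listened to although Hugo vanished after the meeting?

B

In A, the wh-phrase is extracted from inside an adjunct island (introduced by "although"), which blocks movement.
In B, the extraction path crosses only that-complement boundaries, which are transparent.
So B is grammatical.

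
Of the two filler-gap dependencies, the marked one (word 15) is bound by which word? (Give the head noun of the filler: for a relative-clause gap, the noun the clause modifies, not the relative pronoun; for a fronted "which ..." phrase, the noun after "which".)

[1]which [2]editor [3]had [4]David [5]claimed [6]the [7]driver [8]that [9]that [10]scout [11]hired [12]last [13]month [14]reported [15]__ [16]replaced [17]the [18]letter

The marked gap is the subject of "replaced".
Its filler is the fronted wh-phrase "which editor", at word 2.
(The other dependency links word 7 to a gap after word 11.)

2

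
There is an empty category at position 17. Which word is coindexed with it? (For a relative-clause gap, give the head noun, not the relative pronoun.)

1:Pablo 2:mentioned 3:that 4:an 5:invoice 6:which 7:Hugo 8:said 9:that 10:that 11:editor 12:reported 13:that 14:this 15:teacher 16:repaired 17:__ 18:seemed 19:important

5

The gap at 17 is the object of "repaired", inside a relative clause.
The relative pronoun is "which" (word 6); it is bound by the head noun immediately before it.
Its filler is the head noun "invoice", at word 5.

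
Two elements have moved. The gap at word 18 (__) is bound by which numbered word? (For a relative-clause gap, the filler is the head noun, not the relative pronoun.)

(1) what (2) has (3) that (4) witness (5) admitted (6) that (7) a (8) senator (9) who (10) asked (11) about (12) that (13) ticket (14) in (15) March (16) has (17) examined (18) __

1

The marked gap is the direct object of "examined".
Its filler is the fronted wh-phrase "what", at word 1.
(The other dependency links word 8 to a gap after word 9.)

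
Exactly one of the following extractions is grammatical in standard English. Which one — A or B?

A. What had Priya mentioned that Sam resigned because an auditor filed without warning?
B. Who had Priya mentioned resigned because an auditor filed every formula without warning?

B

In A, the wh-phrase is extracted from inside an adjunct island (introduced by "because"), which blocks movement.
In B, the extraction path crosses only that-complement boundaries, which are transparent.
So B is grammatical.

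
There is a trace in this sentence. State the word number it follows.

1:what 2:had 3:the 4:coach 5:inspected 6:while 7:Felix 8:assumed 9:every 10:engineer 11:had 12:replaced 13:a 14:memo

The displaced element is "what" (word 1).
It functions as the direct object of "inspected", so the gap sits immediately after word 5 ("inspected").
Base order: The coach had inspected what while Felix assumed every engineer had replaced a memo.

5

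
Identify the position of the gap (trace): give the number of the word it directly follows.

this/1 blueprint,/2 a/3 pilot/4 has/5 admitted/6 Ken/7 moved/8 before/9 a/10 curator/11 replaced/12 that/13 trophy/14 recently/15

The displaced element is "this blueprint" (word 2).
It is linked across 1 clause boundary (Ø).
It functions as the direct object of "moved", so the gap sits immediately after word 8 ("moved").
Base order: A pilot has admitted Ken moved this blueprint before a curator replaced that trophy recently.

8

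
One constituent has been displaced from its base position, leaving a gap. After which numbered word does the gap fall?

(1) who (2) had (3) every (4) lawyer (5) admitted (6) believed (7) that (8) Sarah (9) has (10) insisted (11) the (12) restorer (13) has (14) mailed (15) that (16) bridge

5

The displaced element is "who" (word 1).
It is linked across 1 clause boundary (Ø).
It functions as the subject of "believed", so the gap sits immediately after word 5 ("admitted").
Base order: Every lawyer had admitted who believed that Sarah has insisted the restorer has mailed that bridge.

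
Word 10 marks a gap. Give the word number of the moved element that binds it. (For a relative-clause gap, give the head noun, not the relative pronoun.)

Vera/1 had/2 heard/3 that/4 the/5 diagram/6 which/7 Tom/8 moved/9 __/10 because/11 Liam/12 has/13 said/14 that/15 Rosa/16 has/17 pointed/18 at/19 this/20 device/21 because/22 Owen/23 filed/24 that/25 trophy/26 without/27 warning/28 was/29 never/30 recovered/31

The gap at 10 is the object of "moved", inside a relative clause.
The relative pronoun is "which" (word 7); it is bound by the head noun immediately before it.
Its filler is the head noun "diagram", at word 6.

6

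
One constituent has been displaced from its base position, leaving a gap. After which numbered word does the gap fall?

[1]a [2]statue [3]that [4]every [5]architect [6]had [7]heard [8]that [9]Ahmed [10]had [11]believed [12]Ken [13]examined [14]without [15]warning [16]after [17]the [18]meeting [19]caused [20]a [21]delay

13

The displaced element is "a statue" (word 2).
It is linked across 2 clause boundaries (that → Ø).
It functions as the direct object of "examined", so the gap sits immediately after word 13 ("examined").
Base order: Every architect had heard that Ahmed had believed Ken examined a statue without warning after the meeting.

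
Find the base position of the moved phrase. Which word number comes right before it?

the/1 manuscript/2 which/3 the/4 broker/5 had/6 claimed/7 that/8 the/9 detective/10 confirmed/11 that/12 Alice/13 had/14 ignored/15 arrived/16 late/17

15

The displaced element is "the manuscript" (word 2).
It is linked across 2 clause boundaries (that → that).
It functions as the direct object of "ignored", so the gap sits immediately after word 15 ("ignored").
Base order: The broker had claimed that the detective confirmed that Alice had ignored the manuscript.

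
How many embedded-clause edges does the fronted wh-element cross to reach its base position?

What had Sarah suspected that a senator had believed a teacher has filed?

2

"what" is extracted from the object of "filed".
Boundaries crossed, outermost first: [that], [Ø] — 2 in total.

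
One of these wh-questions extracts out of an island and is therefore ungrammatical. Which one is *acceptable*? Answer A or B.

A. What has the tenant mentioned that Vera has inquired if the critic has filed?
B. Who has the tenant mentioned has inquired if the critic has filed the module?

B

In A, the wh-phrase is extracted from inside a wh-island (introduced by "if"), which blocks movement.
In B, the extraction path crosses only that-complement boundaries, which are transparent.
So B is grammatical.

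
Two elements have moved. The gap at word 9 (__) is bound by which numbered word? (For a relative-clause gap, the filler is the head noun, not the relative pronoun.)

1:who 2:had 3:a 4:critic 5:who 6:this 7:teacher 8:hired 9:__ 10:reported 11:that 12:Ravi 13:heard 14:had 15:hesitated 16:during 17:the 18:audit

The marked gap is inside the relative clause, the direct object of "hired".
Its filler is the head noun "critic" (via "who"), at word 4.
(The other dependency links word 1 to a gap after word 13.)

4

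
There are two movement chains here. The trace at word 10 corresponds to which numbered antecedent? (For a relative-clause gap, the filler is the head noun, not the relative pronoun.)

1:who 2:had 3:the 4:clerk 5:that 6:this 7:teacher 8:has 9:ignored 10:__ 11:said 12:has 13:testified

4

The marked gap is inside the relative clause, the direct object of "ignored".
Its filler is the head noun "clerk" (via "that"), at word 4.
(The other dependency links word 1 to a gap after word 11.)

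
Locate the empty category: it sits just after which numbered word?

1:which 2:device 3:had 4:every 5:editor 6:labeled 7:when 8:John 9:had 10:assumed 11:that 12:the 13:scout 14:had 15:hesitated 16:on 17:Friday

6

The displaced element is "which device" (word 2).
It functions as the direct object of "labeled", so the gap sits immediately after word 6 ("labeled").
Base order: Every editor had labeled which device when John had assumed that the scout had hesitated on Friday.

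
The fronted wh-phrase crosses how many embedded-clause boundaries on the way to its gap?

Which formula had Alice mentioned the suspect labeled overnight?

"which formula" is extracted from the object of "labeled".
Boundaries crossed, outermost first: [Ø] — 1 in total.

1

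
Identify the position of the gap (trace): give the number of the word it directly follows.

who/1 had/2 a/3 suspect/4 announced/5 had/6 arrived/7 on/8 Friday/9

5

The displaced element is "who" (word 1).
It is linked across 1 clause boundary (Ø).
It functions as the subject of "arrived", so the gap sits immediately after word 5 ("announced").
Base order: A suspect had announced that who had arrived on Friday.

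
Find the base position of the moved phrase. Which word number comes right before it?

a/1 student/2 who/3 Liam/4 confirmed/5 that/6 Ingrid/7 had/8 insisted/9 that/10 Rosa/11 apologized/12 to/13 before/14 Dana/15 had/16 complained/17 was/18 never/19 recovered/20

The displaced element is "a student" (word 2).
It is linked across 2 clause boundaries (that → that).
It functions as the object of the preposition "to" of "apologized", so the gap sits immediately after word 13 ("to").
Base order: Liam confirmed that Ingrid had insisted that Rosa apologized to a student before Dana had complained.

13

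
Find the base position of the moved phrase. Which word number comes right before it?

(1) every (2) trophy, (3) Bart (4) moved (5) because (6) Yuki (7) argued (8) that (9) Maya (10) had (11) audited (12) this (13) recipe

The displaced element is "every trophy" (word 2).
It functions as the direct object of "moved", so the gap sits immediately after word 4 ("moved").
Base order: Bart moved every trophy because Yuki argued that Maya had audited this recipe.

4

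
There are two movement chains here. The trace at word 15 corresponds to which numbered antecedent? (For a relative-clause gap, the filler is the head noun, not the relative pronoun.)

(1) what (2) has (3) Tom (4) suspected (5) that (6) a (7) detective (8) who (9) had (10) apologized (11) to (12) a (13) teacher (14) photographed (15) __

1

The marked gap is the direct object of "photographed".
Its filler is the fronted wh-phrase "what", at word 1.
(The other dependency links word 7 to a gap after word 8.)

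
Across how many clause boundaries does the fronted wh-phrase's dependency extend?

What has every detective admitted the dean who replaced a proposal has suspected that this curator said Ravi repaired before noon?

3

"what" is extracted from the object of "repaired".
Boundaries crossed, outermost first: [Ø], [that], [Ø] — 3 in total.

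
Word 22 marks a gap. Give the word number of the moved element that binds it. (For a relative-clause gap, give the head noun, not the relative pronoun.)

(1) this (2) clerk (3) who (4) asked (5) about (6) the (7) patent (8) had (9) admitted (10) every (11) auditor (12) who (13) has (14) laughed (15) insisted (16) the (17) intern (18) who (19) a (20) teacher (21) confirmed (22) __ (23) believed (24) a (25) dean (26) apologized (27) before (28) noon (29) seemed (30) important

The gap at 22 is the subject of "believed", inside a relative clause.
The relative pronoun is "who" (word 18); it is bound by the head noun immediately before it.
Its filler is the head noun "intern", at word 17.

17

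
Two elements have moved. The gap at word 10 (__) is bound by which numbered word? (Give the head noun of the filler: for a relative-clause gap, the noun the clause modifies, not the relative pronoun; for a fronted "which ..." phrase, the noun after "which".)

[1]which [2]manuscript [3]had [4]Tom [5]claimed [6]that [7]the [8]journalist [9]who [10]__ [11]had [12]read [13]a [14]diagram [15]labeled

The marked gap is inside the relative clause, the subject of "read".
Its filler is the head noun "journalist" (via "who"), at word 8.
(The other dependency links word 2 to a gap after word 15.)

8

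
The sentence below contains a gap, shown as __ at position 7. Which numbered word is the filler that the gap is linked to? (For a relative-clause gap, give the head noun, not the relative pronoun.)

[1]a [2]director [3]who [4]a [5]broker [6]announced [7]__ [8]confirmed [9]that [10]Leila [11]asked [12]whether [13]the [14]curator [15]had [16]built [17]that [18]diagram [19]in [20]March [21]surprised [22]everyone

The gap at 7 is the subject of "confirmed", inside a relative clause.
The relative pronoun is "who" (word 3); it is bound by the head noun immediately before it.
Its filler is the head noun "director", at word 2.

2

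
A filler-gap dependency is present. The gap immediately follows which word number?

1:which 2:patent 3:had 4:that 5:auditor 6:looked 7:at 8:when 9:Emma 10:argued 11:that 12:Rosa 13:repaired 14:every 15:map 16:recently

The displaced element is "which patent" (word 2).
It functions as the object of the preposition "at" of "looked", so the gap sits immediately after word 7 ("at").
Base order: That auditor had looked at which patent when Emma argued that Rosa repaired every map recently.

7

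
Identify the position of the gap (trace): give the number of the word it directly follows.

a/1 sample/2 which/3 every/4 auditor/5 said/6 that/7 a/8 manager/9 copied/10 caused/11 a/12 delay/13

The displaced element is "a sample" (word 2).
It is linked across 1 clause boundary (that).
It functions as the direct object of "copied", so the gap sits immediately after word 10 ("copied").
Base order: Every auditor said that a manager copied a sample.

10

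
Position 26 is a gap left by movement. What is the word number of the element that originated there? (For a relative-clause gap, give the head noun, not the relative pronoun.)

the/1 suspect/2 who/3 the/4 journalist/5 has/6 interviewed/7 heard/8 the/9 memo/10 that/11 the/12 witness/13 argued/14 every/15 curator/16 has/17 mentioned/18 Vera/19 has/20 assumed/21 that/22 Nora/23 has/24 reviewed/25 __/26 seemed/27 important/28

10

The gap at 26 is the object of "reviewed", inside a relative clause.
The relative pronoun is "that" (word 11); it is bound by the head noun immediately before it.
Its filler is the head noun "memo", at word 10.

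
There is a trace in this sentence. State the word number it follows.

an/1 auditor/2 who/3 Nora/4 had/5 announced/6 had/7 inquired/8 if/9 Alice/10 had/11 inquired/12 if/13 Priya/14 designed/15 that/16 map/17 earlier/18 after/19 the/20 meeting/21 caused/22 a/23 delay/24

The displaced element is "an auditor" (word 2).
It is linked across 1 clause boundary (Ø).
It functions as the subject of "inquired", so the gap sits immediately after word 6 ("announced").
Base order: Nora had announced an auditor had inquired if Alice had inquired if Priya designed that map earlier after the meeting.

6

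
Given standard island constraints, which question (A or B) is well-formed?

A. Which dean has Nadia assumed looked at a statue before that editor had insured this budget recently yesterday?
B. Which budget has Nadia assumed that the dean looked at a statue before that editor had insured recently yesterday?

A

In B, the wh-phrase is extracted from inside an adjunct island (introduced by "before"), which blocks movement.
In A, the extraction path crosses only that-complement boundaries, which are transparent.
So A is grammatical.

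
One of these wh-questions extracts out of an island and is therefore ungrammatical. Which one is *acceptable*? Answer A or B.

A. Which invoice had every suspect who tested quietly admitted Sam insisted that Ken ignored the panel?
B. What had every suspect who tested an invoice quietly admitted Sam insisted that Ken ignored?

B

In A, the wh-phrase is extracted from inside a complex-NP island (relative clause) (introduced by "who"), which blocks movement.
In B, the extraction path crosses only that-complement boundaries, which are transparent.
So B is grammatical.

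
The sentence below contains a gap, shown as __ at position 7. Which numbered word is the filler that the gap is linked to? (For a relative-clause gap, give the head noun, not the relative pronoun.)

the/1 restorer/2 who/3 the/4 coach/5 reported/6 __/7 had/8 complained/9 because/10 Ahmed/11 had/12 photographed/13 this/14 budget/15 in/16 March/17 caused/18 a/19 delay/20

The gap at 7 is the subject of "complained", inside a relative clause.
The relative pronoun is "who" (word 3); it is bound by the head noun immediately before it.
Its filler is the head noun "restorer", at word 2.

2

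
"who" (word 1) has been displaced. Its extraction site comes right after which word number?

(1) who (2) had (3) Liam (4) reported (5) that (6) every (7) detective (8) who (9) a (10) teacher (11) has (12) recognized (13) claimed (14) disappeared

13

The displaced element is "who" (word 1).
It is linked across 2 clause boundaries (that → Ø).
It functions as the subject of "disappeared", so the gap sits immediately after word 13 ("claimed").
Base order: Liam had reported that every detective who a teacher has recognized claimed who disappeared.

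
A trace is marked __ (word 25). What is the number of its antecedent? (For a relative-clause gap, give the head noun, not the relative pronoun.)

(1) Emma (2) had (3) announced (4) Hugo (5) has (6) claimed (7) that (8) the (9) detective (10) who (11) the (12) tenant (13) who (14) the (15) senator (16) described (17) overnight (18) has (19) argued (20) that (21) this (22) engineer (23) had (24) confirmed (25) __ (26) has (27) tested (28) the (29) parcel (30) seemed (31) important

9

The gap at 25 is the subject of "tested", inside a relative clause.
The relative pronoun is "who" (word 10); it is bound by the head noun immediately before it.
Its filler is the head noun "detective", at word 9.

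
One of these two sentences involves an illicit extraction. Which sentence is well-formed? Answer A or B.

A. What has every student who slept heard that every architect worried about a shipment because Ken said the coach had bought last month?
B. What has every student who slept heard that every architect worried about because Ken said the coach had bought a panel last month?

In A, the wh-phrase is extracted from inside an adjunct island (introduced by "because"), which blocks movement.
In B, the extraction path crosses only that-complement boundaries, which are transparent.
So B is grammatical.

B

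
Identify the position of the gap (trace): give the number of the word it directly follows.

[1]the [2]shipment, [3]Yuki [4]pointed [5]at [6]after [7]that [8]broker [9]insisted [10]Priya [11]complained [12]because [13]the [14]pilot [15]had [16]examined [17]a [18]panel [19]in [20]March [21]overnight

The displaced element is "the shipment" (word 2).
It functions as the object of the preposition "at" of "pointed", so the gap sits immediately after word 5 ("at").
Base order: Yuki pointed at the shipment after that broker insisted Priya complained because the pilot had examined a panel in March overnight.

5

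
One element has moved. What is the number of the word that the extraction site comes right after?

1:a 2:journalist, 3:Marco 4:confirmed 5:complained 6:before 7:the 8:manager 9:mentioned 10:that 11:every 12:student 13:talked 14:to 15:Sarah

The displaced element is "a journalist" (word 2).
It is linked across 1 clause boundary (Ø).
It functions as the subject of "complained", so the gap sits immediately after word 4 ("confirmed").
Base order: Marco confirmed that a journalist complained before the manager mentioned that every student talked to Sarah.

4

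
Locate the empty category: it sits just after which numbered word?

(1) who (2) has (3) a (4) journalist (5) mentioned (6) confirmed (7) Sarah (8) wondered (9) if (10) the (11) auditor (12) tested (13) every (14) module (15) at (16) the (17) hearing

5

The displaced element is "who" (word 1).
It is linked across 1 clause boundary (Ø).
It functions as the subject of "confirmed", so the gap sits immediately after word 5 ("mentioned").
Base order: A journalist has mentioned that who confirmed Sarah wondered if the auditor tested every module at the hearing.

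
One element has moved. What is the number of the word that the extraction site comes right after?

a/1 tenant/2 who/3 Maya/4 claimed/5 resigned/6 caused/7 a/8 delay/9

The displaced element is "a tenant" (word 2).
It is linked across 1 clause boundary (Ø).
It functions as the subject of "resigned", so the gap sits immediately after word 5 ("claimed").
Base order: Maya claimed that a tenant resigned.

5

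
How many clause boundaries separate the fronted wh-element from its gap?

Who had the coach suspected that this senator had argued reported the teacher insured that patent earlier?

2

"who" is extracted from the subject of "reported".
Boundaries crossed, outermost first: [that], [Ø] — 2 in total.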